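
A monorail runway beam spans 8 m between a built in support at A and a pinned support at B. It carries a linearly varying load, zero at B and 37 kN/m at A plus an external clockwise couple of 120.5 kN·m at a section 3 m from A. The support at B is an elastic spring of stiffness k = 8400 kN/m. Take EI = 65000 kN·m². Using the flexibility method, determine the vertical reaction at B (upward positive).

R_B = 41.49 kN

Release the roller at B. Primary structure: cantilever fixed at A.
Free-end deflection of the primary structure under the applied loading (downward +):
  triangular load, peak 37 at the fixed end: w₀L⁴/(30EI) = 5052/EI
  clockwise couple 120.5 at a = 3: M₀a(2L − a)/(2EI) = 2350/EI
  δ_0 = 7401/EI
Tip deflection under a unit load at B: L³/(3EI) = 170.7/EI.
With EI = 65000 kN·m²: δ_0 = 0.11387 m and δ_{BB} = 0.002626 m/kN.
Compatibility — the spring shortens by R_B/k under the reaction it provides: δ_0 − R_B·δ_{BB} = R_B/k. With 1/k = 0.000119 m/kN, R_B = δ_0 / (δ_{BB} + 1/k) = 0.11387 / (0.002626 + 0.000119) = 41.49 kN.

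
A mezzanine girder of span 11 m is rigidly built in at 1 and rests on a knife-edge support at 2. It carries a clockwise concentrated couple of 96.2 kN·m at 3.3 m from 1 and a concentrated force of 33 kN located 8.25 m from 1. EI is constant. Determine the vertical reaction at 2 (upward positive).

Choose R_2 as the redundant. The primary structure is the cantilever fixed at 1.
Primary-structure tip deflection at 2 by superposition:
  clockwise couple 96.2 at a = 3.3: M₀a(2L − a)/(2EI) = 2968/EI
  point load 33 at a = 8.25: Pa²(3L − a)/(6EI) = 9265/EI
  δ_0 = 12233/EI
Flexibility coefficient — unit upward force at 2: δ_{22} = L³/(3EI) = 443.7/EI.
The prop prevents deflection at 2: R_2 = δ_0/δ_{22} = 12233/443.7 = 27.57 kN.

R_2 = 27.57 kN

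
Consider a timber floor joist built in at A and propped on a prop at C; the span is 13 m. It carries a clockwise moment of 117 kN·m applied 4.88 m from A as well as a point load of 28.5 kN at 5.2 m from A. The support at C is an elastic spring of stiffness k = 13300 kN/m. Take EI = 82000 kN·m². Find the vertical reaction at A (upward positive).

R_A = 14.46 kN

Choose R_C as the redundant. The primary structure is the cantilever fixed at A.
Free-end deflection of the primary structure under the applied loading (downward +):
  clockwise couple 117 at a = 4.88: M₀a(2L − a)/(2EI) = 6029/EI
  point load 28.5 at a = 5.2: Pa²(3L − a)/(6EI) = 4341/EI
  δ_0 = 10371/EI
Tip deflection under a unit load at C: L³/(3EI) = 732.3/EI.
With EI = 82000 kN·m²: δ_0 = 0.12647 m and δ_{CC} = 0.008931 m/kN.
Compatibility — the spring shortens by R_C/k under the reaction it provides: δ_0 − R_C·δ_{CC} = R_C/k. With 1/k = 0.000075 m/kN, R_C = δ_0 / (δ_{CC} + 1/k) = 0.12647 / (0.008931 + 0.000075) = 14.04 kN.
Vertical equilibrium: R_A = ΣP − R_C = 28.5 − 14.04 = 14.46 kN.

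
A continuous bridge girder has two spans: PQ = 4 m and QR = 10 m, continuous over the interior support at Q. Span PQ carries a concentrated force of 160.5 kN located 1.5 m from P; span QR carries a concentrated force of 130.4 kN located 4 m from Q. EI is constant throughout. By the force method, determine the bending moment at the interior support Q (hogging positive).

M_Q = 208.4 kN·m

Insert a hinge at Q; M_Q is the redundant, and each span becomes simply supported.
Rotations at Q on the released spans (each span's end-slope, ×1/EI):
  span PQ: point load 160.5 at a = 1.5: Pab(L + a)/(6LEI) = 137.9/EI
  span QR: point load 130.4 at a = 4: Pab(L + b)/(6LEI) = 834.6/EI
  relative rotation θ_0 = (137.9 + 834.6)/EI = 972.5/EI
A unit hogging moment at Q produces rotation L₁/(3EI) + L₂/(3EI) = 4.667/EI.
Slope continuity at Q: θ_0 = M_Q·4.667/EI, so M_Q = 972.5/4.667 = 208.4 kN·m (hogging).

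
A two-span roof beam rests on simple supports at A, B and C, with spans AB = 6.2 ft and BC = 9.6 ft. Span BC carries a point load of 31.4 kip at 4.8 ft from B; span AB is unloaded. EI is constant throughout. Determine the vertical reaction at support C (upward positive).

Take M_B as the redundant. Released structure: two simple spans AB and BC with a hinge at B.
Discontinuity in slope at B on the released structure — sum the simple-span end rotations:
  span BC: point load 31.4 at a = 4.8: Pab(L + b)/(6LEI) = 180.9/EI
  relative rotation θ_0 = (0 + 180.9)/EI = 180.9/EI
A unit hogging moment at B produces rotation L₁/(3EI) + L₂/(3EI) = 5.267/EI.
Compatibility: M_B·(L₁+L₂)/(3EI) = θ_0, giving M_B = 34.34 kip·ft (hogging).
Span BC, ΣM about C: R_B^{BC}·9.6 = 150.7 + 34.34, so R_B^{BC} = 19.28 kip and R_C = 31.4 − 19.28 = 12.12 kip.

R_C = 12.12 kip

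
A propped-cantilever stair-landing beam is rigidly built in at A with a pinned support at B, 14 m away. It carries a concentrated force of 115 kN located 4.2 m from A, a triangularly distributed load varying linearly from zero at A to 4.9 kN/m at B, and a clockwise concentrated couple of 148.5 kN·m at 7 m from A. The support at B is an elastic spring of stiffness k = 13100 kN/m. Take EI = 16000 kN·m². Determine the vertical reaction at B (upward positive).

Remove the prop at B; the released (primary) structure is a cantilever built in at A.
Free-end deflection of the primary structure under the applied loading (downward +):
  point load 115 at a = 4.2: Pa²(3L − a)/(6EI) = 12780/EI
  triangular load, peak 4.9 at the free end: 11w₀L⁴/(120EI) = 17255/EI
  clockwise couple 148.5 at a = 7: M₀a(2L − a)/(2EI) = 10915/EI
  δ_0 = 40950/EI
Tip deflection under a unit load at B: L³/(3EI) = 914.7/EI.
With EI = 16000 kN·m²: δ_0 = 2.5594 m and δ_{BB} = 0.057167 m/kN.
Compatibility — the spring shortens by R_B/k under the reaction it provides: δ_0 − R_B·δ_{BB} = R_B/k. With 1/k = 0.000076 m/kN, R_B = δ_0 / (δ_{BB} + 1/k) = 2.5594 / (0.057167 + 0.000076) = 44.71 kN.

R_B = 44.71 kN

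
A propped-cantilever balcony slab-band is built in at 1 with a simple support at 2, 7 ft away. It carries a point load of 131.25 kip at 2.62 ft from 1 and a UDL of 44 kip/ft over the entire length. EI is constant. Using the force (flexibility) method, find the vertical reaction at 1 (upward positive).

Release the roller at 2. Primary structure: cantilever fixed at 1.
Primary-structure tip deflection at 2 by superposition:
  point load 131.25 at a = 2.62: Pa²(3L − a)/(6EI) = 2760/EI
  UDL 44: wL⁴/(8EI) = 13206/EI
  δ_0 = 15965/EI
Flexibility coefficient — unit upward force at 2: δ_{22} = L³/(3EI) = 114.3/EI.
The prop prevents deflection at 2: R_2 = δ_0/δ_{22} = 15965/114.3 = 139.6 kip.
Vertical equilibrium: R_1 = ΣP − R_2 = 439.2 − 139.6 = 299.6 kip.

R_1 = 299.6 kip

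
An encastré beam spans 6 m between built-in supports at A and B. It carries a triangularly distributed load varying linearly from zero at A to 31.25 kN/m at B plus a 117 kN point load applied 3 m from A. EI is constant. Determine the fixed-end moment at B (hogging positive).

M_B = 144 kN·m

Take the two fixed-end moments M_A, M_B as redundants; the released structure is the simple span AB.
On the primary (simply-supported) span, the end slopes from the loading are:
  at A: triangular load, peak 31.25: 7w₀L³/(360EI) = 131.2/EI
  at B: triangular load, peak 31.25: w₀L³/(45EI) = 150/EI
  at A: point load 117 at a = 3: Pab(L + b)/(6LEI) = 263.2/EI
  at B: point load 117 at a = 3: Pab(L + a)/(6LEI) = 263.2/EI
  θ_A0 = 394.5/EI,  θ_B0 = 413.2/EI
Flexibility coefficients: a unit moment at one end gives L/(3EI) there and L/(6EI) at the far end, so f₁₁ = f₂₂ = 2/EI and f₁₂ = f₂₁ = 1/EI.
Compatibility — zero rotation at each built-in end:
  2 M_A + 1 M_B = 394.5
  1 M_A + 2 M_B = 413.2
Solving the pair gives M_A = 125.2 kN·m and M_B = 144 kN·m (hogging).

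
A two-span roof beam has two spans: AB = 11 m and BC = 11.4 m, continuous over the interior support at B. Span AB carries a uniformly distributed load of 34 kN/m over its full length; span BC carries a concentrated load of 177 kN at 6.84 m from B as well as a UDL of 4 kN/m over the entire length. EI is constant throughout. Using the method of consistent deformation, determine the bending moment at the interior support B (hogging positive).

Take M_B as the redundant. Released structure: two simple spans AB and BC with a hinge at B.
Rotations at B on the released spans (each span's end-slope, ×1/EI):
  span AB: UDL 34: wL³/(24EI) = 1886/EI
  span BC: point load 177 at a = 6.84: Pab(L + b)/(6LEI) = 1288/EI
  span BC: UDL 4: wL³/(24EI) = 246.9/EI
  relative rotation θ_0 = (1886 + 1535)/EI = 3421/EI
A unit hogging moment at B produces rotation L₁/(3EI) + L₂/(3EI) = 7.467/EI.
Slope continuity at B: θ_0 = M_B·7.467/EI, so M_B = 3421/7.467 = 458.1 kN·m (hogging).

M_B = 458.1 kN·m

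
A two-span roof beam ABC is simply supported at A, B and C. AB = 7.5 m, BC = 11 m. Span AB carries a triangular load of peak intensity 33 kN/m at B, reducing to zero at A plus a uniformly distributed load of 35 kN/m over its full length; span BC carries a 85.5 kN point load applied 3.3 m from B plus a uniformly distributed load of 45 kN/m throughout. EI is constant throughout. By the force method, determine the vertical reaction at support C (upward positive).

R_C = 213.7 kN

Insert a hinge at B; M_B is the redundant, and each span becomes simply supported.
End slopes at the hinge B, treating each span as simply supported:
  span AB: triangular load, peak 33: w₀L³/(45EI) = 309.4/EI
  span AB: UDL 35: wL³/(24EI) = 615.2/EI
  span BC: point load 85.5 at a = 3.3: Pab(L + b)/(6LEI) = 615.6/EI
  span BC: UDL 45: wL³/(24EI) = 2496/EI
  relative rotation θ_0 = (924.6 + 3111)/EI = 4036/EI
A unit hogging moment at B produces rotation L₁/(3EI) + L₂/(3EI) = 6.167/EI.
Slope continuity at B: θ_0 = M_B·6.167/EI, so M_B = 4036/6.167 = 654.5 kN·m (hogging).
Span BC, ΣM about C: R_B^{BC}·11 = 3381 + 654.5, so R_B^{BC} = 366.8 kN and R_C = 580.5 − 366.8 = 213.7 kN.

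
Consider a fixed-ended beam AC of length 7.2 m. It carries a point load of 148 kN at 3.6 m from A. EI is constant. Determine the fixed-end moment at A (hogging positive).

M_A = 133.2 kN·m

Take the two fixed-end moments M_A, M_C as redundants; the released structure is the simple span AC.
Simple-span end rotations at A and C under the given loads:
  at A: point load 148 at a = 3.6: Pab(L + b)/(6LEI) = 479.5/EI
  at C: point load 148 at a = 3.6: Pab(L + a)/(6LEI) = 479.5/EI
  θ_A0 = 479.5/EI,  θ_C0 = 479.5/EI
Flexibility coefficients: a unit moment at one end gives L/(3EI) there and L/(6EI) at the far end, so f₁₁ = f₂₂ = 2.4/EI and f₁₂ = f₂₁ = 1.2/EI.
Compatibility — zero rotation at each built-in end:
  2.4 M_A + 1.2 M_C = 479.5
  1.2 M_A + 2.4 M_C = 479.5
Solving the pair gives M_A = 133.2 kN·m and M_C = 133.2 kN·m (hogging).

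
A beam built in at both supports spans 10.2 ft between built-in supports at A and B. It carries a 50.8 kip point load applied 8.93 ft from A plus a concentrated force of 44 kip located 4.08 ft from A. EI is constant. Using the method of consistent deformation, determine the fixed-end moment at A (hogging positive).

Release both end moments; the primary structure is a simply-supported span AB with redundants M_A and M_B.
Simple-span end rotations at A and B under the given loads:
  at A: point load 50.8 at a = 8.93: Pab(L + b)/(6LEI) = 108/EI
  at B: point load 50.8 at a = 8.93: Pab(L + a)/(6LEI) = 180.1/EI
  at A: point load 44 at a = 4.08: Pab(L + b)/(6LEI) = 293/EI
  at B: point load 44 at a = 4.08: Pab(L + a)/(6LEI) = 256.4/EI
  θ_A0 = 401/EI,  θ_B0 = 436.4/EI
Flexibility coefficients: a unit moment at one end gives L/(3EI) there and L/(6EI) at the far end, so f₁₁ = f₂₂ = 3.4/EI and f₁₂ = f₂₁ = 1.7/EI.
Compatibility — zero rotation at each built-in end:
  3.4 M_A + 1.7 M_B = 401
  1.7 M_A + 3.4 M_B = 436.4
Solving the pair gives M_A = 71.66 kip·ft and M_B = 92.54 kip·ft (hogging).

M_A = 71.66 kip·ft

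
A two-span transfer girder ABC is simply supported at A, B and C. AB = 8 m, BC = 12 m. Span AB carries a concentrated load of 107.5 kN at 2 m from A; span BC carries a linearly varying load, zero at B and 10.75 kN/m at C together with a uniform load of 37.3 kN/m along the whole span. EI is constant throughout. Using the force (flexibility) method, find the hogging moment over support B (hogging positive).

M_B = 497.3 kN·m

Insert a hinge at B; M_B is the redundant, and each span becomes simply supported.
Rotations at B on the released spans (each span's end-slope, ×1/EI):
  span AB: point load 107.5 at a = 2: Pab(L + a)/(6LEI) = 268.8/EI
  span BC: triangular load, peak 10.75: 7w₀L³/(360EI) = 361.2/EI
  span BC: UDL 37.3: wL³/(24EI) = 2686/EI
  relative rotation θ_0 = (268.8 + 3047)/EI = 3316/EI
A unit hogging moment at B produces rotation L₁/(3EI) + L₂/(3EI) = 6.667/EI.
Compatibility: M_B·(L₁+L₂)/(3EI) = θ_0, giving M_B = 497.3 kN·m (hogging).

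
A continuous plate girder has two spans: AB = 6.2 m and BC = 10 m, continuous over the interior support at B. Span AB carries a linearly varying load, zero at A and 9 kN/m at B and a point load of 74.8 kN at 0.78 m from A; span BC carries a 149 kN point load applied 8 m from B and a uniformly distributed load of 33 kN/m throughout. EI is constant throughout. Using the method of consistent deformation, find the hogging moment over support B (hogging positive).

Take M_B as the redundant. Released structure: two simple spans AB and BC with a hinge at B.
End slopes at the hinge B, treating each span as simply supported:
  span AB: triangular load, peak 9: w₀L³/(45EI) = 47.67/EI
  span AB: point load 74.8 at a = 0.78: Pab(L + a)/(6LEI) = 59.33/EI
  span BC: point load 149 at a = 8: Pab(L + b)/(6LEI) = 476.8/EI
  span BC: UDL 33: wL³/(24EI) = 1375/EI
  relative rotation θ_0 = (107 + 1852)/EI = 1959/EI
A unit hogging moment at B produces rotation L₁/(3EI) + L₂/(3EI) = 5.4/EI.
Slope continuity at B: θ_0 = M_B·5.4/EI, so M_B = 1959/5.4 = 362.7 kN·m (hogging).

M_B = 362.7 kN·m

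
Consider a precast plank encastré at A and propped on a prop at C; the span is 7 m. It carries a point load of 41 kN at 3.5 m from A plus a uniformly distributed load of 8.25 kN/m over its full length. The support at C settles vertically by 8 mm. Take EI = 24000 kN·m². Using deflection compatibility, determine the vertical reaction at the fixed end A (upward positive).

R_A = 65.96 kN

Take the reaction at C as the redundant and release it; the primary structure is a cantilever fixed at A.
Free-end deflection of the primary structure under the applied loading (downward +):
  point load 41 at a = 3.5: Pa²(3L − a)/(6EI) = 1465/EI
  UDL 8.25: wL⁴/(8EI) = 2476/EI
  δ_0 = 3941/EI
Tip deflection under a unit load at C: L³/(3EI) = 114.3/EI.
With EI = 24000 kN·m²: δ_0 = 0.16421 m and δ_{CC} = 0.004764 m/kN.
Compatibility — the beam at C must follow the support down by 0.008 m: δ_0 − R_C·δ_{CC} = 0.008, so R_C = (0.16421 − 0.008)/0.004764 = 32.79 kN.
Vertical equilibrium: R_A = ΣP − R_C = 98.75 − 32.79 = 65.96 kN.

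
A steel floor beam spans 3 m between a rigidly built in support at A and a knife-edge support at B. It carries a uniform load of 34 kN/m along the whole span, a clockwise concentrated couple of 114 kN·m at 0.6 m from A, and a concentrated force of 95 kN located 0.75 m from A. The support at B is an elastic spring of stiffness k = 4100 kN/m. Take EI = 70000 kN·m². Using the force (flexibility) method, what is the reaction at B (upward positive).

Choose R_B as the redundant. The primary structure is the cantilever fixed at A.
Free-end deflection of the primary structure under the applied loading (downward +):
  UDL 34: wL⁴/(8EI) = 344.2/EI
  clockwise couple 114 at a = 0.6: M₀a(2L − a)/(2EI) = 184.7/EI
  point load 95 at a = 0.75: Pa²(3L − a)/(6EI) = 73.48/EI
  δ_0 = 602.4/EI
Tip deflection under a unit load at B: L³/(3EI) = 9/EI.
With EI = 70000 kN·m²: δ_0 = 0.008606 m and δ_{BB} = 0.000129 m/kN.
Compatibility — the spring shortens by R_B/k under the reaction it provides: δ_0 − R_B·δ_{BB} = R_B/k. With 1/k = 0.000244 m/kN, R_B = δ_0 / (δ_{BB} + 1/k) = 0.008606 / (0.000129 + 0.000244) = 23.1 kN.

R_B = 23.1 kN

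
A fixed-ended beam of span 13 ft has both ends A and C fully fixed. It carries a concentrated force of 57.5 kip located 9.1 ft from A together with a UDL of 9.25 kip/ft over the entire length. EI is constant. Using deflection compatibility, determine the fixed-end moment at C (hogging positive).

M_C = 240.2 kip·ft

Release both end moments; the primary structure is a simply-supported span AC with redundants M_A and M_C.
Simple-span end rotations at A and C under the given loads:
  at A: point load 57.5 at a = 9.1: Pab(L + b)/(6LEI) = 442.1/EI
  at C: point load 57.5 at a = 9.1: Pab(L + a)/(6LEI) = 578.2/EI
  at A: UDL 9.25: wL³/(24EI) = 846.8/EI
  at C: UDL 9.25: wL³/(24EI) = 846.8/EI
  θ_A0 = 1289/EI,  θ_C0 = 1425/EI
Flexibility coefficients: a unit moment at one end gives L/(3EI) there and L/(6EI) at the far end, so f₁₁ = f₂₂ = 4.333/EI and f₁₂ = f₂₁ = 2.167/EI.
Compatibility — zero rotation at each built-in end:
  4.333 M_A + 2.167 M_C = 1289
  2.167 M_A + 4.333 M_C = 1425
Solving the pair gives M_A = 177.4 kip·ft and M_C = 240.2 kip·ft (hogging).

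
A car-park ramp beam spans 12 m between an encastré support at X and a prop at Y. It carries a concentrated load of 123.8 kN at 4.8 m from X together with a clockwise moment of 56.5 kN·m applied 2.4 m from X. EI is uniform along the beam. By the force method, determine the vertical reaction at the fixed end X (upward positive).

Choose R_Y as the redundant. The primary structure is the cantilever fixed at X.
Primary-structure tip deflection at Y by superposition:
  point load 123.8 at a = 4.8: Pa²(3L − a)/(6EI) = 14832/EI
  clockwise couple 56.5 at a = 2.4: M₀a(2L − a)/(2EI) = 1464/EI
  δ_0 = 16297/EI
Tip deflection under a unit load at Y: L³/(3EI) = 576/EI.
Compatibility at Y: δ_0 − R_Y·δ_{YY} = 0, so R_Y = 16297/576 = 28.29 kN.
Vertical equilibrium: R_X = ΣP − R_Y = 123.8 − 28.29 = 95.51 kN.

R_X = 95.51 kN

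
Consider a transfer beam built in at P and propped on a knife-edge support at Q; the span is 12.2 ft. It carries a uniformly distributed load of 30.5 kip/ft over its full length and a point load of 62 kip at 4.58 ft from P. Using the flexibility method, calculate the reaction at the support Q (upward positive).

R_Q = 151 kip

Take the reaction at Q as the redundant and release it; the primary structure is a cantilever fixed at P.
Free-end deflection of the primary structure under the applied loading (downward +):
  UDL 30.5: wL⁴/(8EI) = 84460/EI
  point load 62 at a = 4.58: Pa²(3L − a)/(6EI) = 6941/EI
  δ_0 = 91400/EI
Flexibility coefficient — unit upward force at Q: δ_{QQ} = L³/(3EI) = 605.3/EI.
The prop prevents deflection at Q: R_Q = δ_0/δ_{QQ} = 91400/605.3 = 151 kip.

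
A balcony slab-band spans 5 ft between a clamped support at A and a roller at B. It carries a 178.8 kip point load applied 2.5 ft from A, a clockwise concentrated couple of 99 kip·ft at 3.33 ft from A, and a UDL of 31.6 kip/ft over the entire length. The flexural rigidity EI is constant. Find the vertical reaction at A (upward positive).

R_A = 195.3 kip

Choose R_B as the redundant. The primary structure is the cantilever fixed at A.
Free-end deflection of the primary structure under the applied loading (downward +):
  point load 178.8 at a = 2.5: Pa²(3L − a)/(6EI) = 2328/EI
  clockwise couple 99 at a = 3.33: M₀a(2L − a)/(2EI) = 1099/EI
  UDL 31.6: wL⁴/(8EI) = 2469/EI
  δ_0 = 5896/EI
Flexibility coefficient — unit upward force at B: δ_{BB} = L³/(3EI) = 41.67/EI.
The prop prevents deflection at B: R_B = δ_0/δ_{BB} = 5896/41.67 = 141.5 kip.
Vertical equilibrium: R_A = ΣP − R_B = 336.8 − 141.5 = 195.3 kip.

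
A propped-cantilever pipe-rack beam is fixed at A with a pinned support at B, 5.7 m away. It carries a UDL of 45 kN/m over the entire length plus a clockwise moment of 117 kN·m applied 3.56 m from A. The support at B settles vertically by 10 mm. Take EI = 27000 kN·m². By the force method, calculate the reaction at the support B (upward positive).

R_B = 118.3 kN

Take the reaction at B as the redundant and release it; the primary structure is a cantilever fixed at A.
Free-end deflection of the primary structure under the applied loading (downward +):
  UDL 45: wL⁴/(8EI) = 5938/EI
  clockwise couple 117 at a = 3.56: M₀a(2L − a)/(2EI) = 1633/EI
  δ_0 = 7571/EI
Tip deflection under a unit load at B: L³/(3EI) = 61.73/EI.
With EI = 27000 kN·m²: δ_0 = 0.28039 m and δ_{BB} = 0.002286 m/kN.
Compatibility — the beam at B must follow the support down by 0.01 m: δ_0 − R_B·δ_{BB} = 0.01, so R_B = (0.28039 − 0.01)/0.002286 = 118.3 kN.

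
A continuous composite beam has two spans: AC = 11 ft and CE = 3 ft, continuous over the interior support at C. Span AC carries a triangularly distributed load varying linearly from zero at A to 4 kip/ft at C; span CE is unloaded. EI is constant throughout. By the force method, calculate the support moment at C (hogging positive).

M_C = 25.35 kip·ft

Insert a hinge at C; M_C is the redundant, and each span becomes simply supported.
End slopes at the hinge C, treating each span as simply supported:
  span AC: triangular load, peak 4: w₀L³/(45EI) = 118.3/EI
  relative rotation θ_0 = (118.3 + 0)/EI = 118.3/EI
A unit hogging moment at C produces rotation L₁/(3EI) + L₂/(3EI) = 4.667/EI.
Slope continuity at C: θ_0 = M_C·4.667/EI, so M_C = 118.3/4.667 = 25.35 kip·ft (hogging).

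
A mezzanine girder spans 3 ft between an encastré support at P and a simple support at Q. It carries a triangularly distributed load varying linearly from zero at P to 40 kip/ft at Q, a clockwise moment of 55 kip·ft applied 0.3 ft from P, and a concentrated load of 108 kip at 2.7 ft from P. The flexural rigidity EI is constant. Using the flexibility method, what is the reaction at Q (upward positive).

Take the reaction at Q as the redundant and release it; the primary structure is a cantilever fixed at P.
Deflection at Q on the released cantilever, summing each load's contribution:
  triangular load, peak 40 at the free end: 11w₀L⁴/(120EI) = 297/EI
  clockwise couple 55 at a = 0.3: M₀a(2L − a)/(2EI) = 47.02/EI
  point load 108 at a = 2.7: Pa²(3L − a)/(6EI) = 826.7/EI
  δ_0 = 1171/EI
Flexibility coefficient — unit upward force at Q: δ_{QQ} = L³/(3EI) = 9/EI.
The prop prevents deflection at Q: R_Q = δ_0/δ_{QQ} = 1171/9 = 130.1 kip.

R_Q = 130.1 kip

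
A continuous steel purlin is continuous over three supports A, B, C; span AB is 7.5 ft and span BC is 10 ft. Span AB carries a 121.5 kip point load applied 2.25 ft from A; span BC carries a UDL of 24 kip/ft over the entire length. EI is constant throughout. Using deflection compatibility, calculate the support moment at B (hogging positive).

M_B = 224.7 kip·ft

Insert a hinge at B; M_B is the redundant, and each span becomes simply supported.
Rotations at B on the released spans (each span's end-slope, ×1/EI):
  span AB: point load 121.5 at a = 2.25: Pab(L + a)/(6LEI) = 311/EI
  span BC: UDL 24: wL³/(24EI) = 1000/EI
  relative rotation θ_0 = (311 + 1000)/EI = 1311/EI
A unit hogging moment at B produces rotation L₁/(3EI) + L₂/(3EI) = 5.833/EI.
Compatibility: M_B·(L₁+L₂)/(3EI) = θ_0, giving M_B = 224.7 kip·ft (hogging).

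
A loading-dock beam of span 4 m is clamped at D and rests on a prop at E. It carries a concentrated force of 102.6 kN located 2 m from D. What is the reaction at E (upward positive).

R_E = 32.06 kN

Take the reaction at E as the redundant and release it; the primary structure is a cantilever fixed at D.
Downward deflection at the released point E due to the loads:
  point load 102.6 at a = 2: Pa²(3L − a)/(6EI) = 684/EI
Flexibility coefficient — unit upward force at E: δ_{EE} = L³/(3EI) = 21.33/EI.
The prop prevents deflection at E: R_E = δ_0/δ_{EE} = 684/21.33 = 32.06 kN.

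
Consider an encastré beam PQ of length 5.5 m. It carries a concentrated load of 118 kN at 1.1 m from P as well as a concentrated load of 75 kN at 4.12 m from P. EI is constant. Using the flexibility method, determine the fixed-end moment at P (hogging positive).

M_P = 102.5 kN·m

Release both end moments; the primary structure is a simply-supported span PQ with redundants M_P and M_Q.
Simple-span end rotations at P and Q under the given loads:
  at P: point load 118 at a = 1.1: Pab(L + b)/(6LEI) = 171.3/EI
  at Q: point load 118 at a = 1.1: Pab(L + a)/(6LEI) = 114.2/EI
  at P: point load 75 at a = 4.12: Pab(L + b)/(6LEI) = 88.9/EI
  at Q: point load 75 at a = 4.12: Pab(L + a)/(6LEI) = 124.3/EI
  θ_P0 = 260.2/EI,  θ_Q0 = 238.5/EI
Flexibility coefficients: a unit moment at one end gives L/(3EI) there and L/(6EI) at the far end, so f₁₁ = f₂₂ = 1.833/EI and f₁₂ = f₂₁ = 0.9167/EI.
Compatibility — zero rotation at each built-in end:
  1.833 M_P + 0.9167 M_Q = 260.2
  0.9167 M_P + 1.833 M_Q = 238.5
Solving the pair gives M_P = 102.5 kN·m and M_Q = 78.85 kN·m (hogging).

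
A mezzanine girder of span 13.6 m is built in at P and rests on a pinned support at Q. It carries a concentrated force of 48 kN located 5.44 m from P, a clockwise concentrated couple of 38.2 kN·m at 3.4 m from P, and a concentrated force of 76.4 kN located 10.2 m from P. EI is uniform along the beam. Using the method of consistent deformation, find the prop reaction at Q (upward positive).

Take the reaction at Q as the redundant and release it; the primary structure is a cantilever fixed at P.
Primary-structure tip deflection at Q by superposition:
  point load 48 at a = 5.44: Pa²(3L − a)/(6EI) = 8371/EI
  clockwise couple 38.2 at a = 3.4: M₀a(2L − a)/(2EI) = 1546/EI
  point load 76.4 at a = 10.2: Pa²(3L − a)/(6EI) = 40538/EI
  δ_0 = 50455/EI
Tip deflection under a unit load at Q: L³/(3EI) = 838.5/EI.
The prop prevents deflection at Q: R_Q = δ_0/δ_{QQ} = 50455/838.5 = 60.17 kN.

R_Q = 60.17 kN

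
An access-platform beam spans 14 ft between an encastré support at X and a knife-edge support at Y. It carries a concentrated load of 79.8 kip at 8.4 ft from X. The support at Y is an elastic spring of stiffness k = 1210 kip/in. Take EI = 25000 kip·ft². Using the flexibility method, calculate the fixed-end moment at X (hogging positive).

Remove the prop at Y; the released (primary) structure is a cantilever built in at X.
Free-end deflection of the primary structure under the applied loading (downward +):
  point load 79.8 at a = 8.4: Pa²(3L − a)/(6EI) = 31532/EI
Flexibility coefficient — unit upward force at Y: δ_{YY} = L³/(3EI) = 914.7/EI.
With EI = 25000 kip·ft²: δ_0 = 1.2613 ft and δ_{YY} = 0.036587 ft/kip.
Compatibility — the spring shortens by R_Y/k under the reaction it provides: δ_0 − R_Y·δ_{YY} = R_Y/k. With 1/k = 1/(1210×12) ft/kip = 0.000069 ft/kip, R_Y = δ_0 / (δ_{YY} + 1/k) = 1.2613 / (0.036587 + 0.000069) = 34.41 kip.
Moment equilibrium about X: M_X = Σ(load moments about X) − R_Y·L = 670.3 − 34.41×14 = 188.6 kip·ft.

M_X = 188.6 kip·ft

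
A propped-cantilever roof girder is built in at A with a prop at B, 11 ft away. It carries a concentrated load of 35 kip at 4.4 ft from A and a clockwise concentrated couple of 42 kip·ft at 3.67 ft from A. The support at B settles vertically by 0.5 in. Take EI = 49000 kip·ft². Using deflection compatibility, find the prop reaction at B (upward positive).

R_B = 5.862 kip

Choose R_B as the redundant. The primary structure is the cantilever fixed at A.
Deflection at B on the released cantilever, summing each load's contribution:
  point load 35 at a = 4.4: Pa²(3L − a)/(6EI) = 3230/EI
  clockwise couple 42 at a = 3.67: M₀a(2L − a)/(2EI) = 1413/EI
  δ_0 = 4643/EI
Flexibility coefficient — unit upward force at B: δ_{BB} = L³/(3EI) = 443.7/EI.
With EI = 49000 kip·ft²: δ_0 = 0.094747 ft and δ_{BB} = 0.009054 ft/kip.
Compatibility — the beam at B must follow the support down by 0.04167 ft: δ_0 − R_B·δ_{BB} = 0.04167, so R_B = (0.094747 − 0.04167)/0.009054 = 5.862 kip.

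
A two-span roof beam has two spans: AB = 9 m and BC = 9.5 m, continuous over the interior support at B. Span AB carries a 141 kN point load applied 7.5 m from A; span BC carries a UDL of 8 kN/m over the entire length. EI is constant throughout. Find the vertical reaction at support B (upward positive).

Take M_B as the redundant. Released structure: two simple spans AB and BC with a hinge at B.
Discontinuity in slope at B on the released structure — sum the simple-span end rotations:
  span AB: point load 141 at a = 7.5: Pab(L + a)/(6LEI) = 484.7/EI
  span BC: UDL 8: wL³/(24EI) = 285.8/EI
  relative rotation θ_0 = (484.7 + 285.8)/EI = 770.5/EI
A unit hogging moment at B produces rotation L₁/(3EI) + L₂/(3EI) = 6.167/EI.
Compatibility: M_B·(L₁+L₂)/(3EI) = θ_0, giving M_B = 124.9 kN·m (hogging).
Span AB, ΣM about A with M_B applied at B: R_B^{AB}·9 = 1058 + 124.9, so R_B^{AB} = 131.4 kN and R_A = 141 − 131.4 = 9.617 kN.
Span BC, ΣM about C: R_B^{BC}·9.5 = 361 + 124.9, so R_B^{BC} = 51.15 kN and R_C = 76 − 51.15 = 24.85 kN.
R_B = 131.4 + 51.15 = 182.5 kN.

R_B = 182.5 kN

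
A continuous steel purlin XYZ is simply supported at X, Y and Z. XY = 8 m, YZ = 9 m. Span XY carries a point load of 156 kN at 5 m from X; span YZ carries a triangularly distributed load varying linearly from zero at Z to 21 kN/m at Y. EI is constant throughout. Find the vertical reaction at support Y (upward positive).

Insert a hinge at Y; M_Y is the redundant, and each span becomes simply supported.
End slopes at the hinge Y, treating each span as simply supported:
  span XY: point load 156 at a = 5: Pab(L + a)/(6LEI) = 633.8/EI
  span YZ: triangular load, peak 21: w₀L³/(45EI) = 340.2/EI
  relative rotation θ_0 = (633.8 + 340.2)/EI = 974/EI
A unit hogging moment at Y produces rotation L₁/(3EI) + L₂/(3EI) = 5.667/EI.
Slope continuity at Y: θ_0 = M_Y·5.667/EI, so M_Y = 974/5.667 = 171.9 kN·m (hogging).
Span XY, ΣM about X with M_Y applied at Y: R_Y^{XY}·8 = 780 + 171.9, so R_Y^{XY} = 119 kN and R_X = 156 − 119 = 37.02 kN.
Span YZ, ΣM about Z: R_Y^{YZ}·9 = 567 + 171.9, so R_Y^{YZ} = 82.1 kN and R_Z = 94.5 − 82.1 = 12.4 kN.
R_Y = 119 + 82.1 = 201.1 kN.

R_Y = 201.1 kN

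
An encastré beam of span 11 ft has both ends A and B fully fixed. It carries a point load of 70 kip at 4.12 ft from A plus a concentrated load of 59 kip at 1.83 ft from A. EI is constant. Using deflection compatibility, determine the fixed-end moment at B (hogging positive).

M_B = 82.53 kip·ft

Release both end moments; the primary structure is a simply-supported span AB with redundants M_A and M_B.
End rotations of the released simple span under the applied load (×1/EI):
  at A: point load 70 at a = 4.12: Pab(L + b)/(6LEI) = 537.5/EI
  at B: point load 70 at a = 4.12: Pab(L + a)/(6LEI) = 454.6/EI
  at A: point load 59 at a = 1.83: Pab(L + b)/(6LEI) = 302.6/EI
  at B: point load 59 at a = 1.83: Pab(L + a)/(6LEI) = 192.5/EI
  θ_A0 = 840.1/EI,  θ_B0 = 647/EI
Flexibility coefficients: a unit moment at one end gives L/(3EI) there and L/(6EI) at the far end, so f₁₁ = f₂₂ = 3.667/EI and f₁₂ = f₂₁ = 1.833/EI.
Compatibility — zero rotation at each built-in end:
  3.667 M_A + 1.833 M_B = 840.1
  1.833 M_A + 3.667 M_B = 647
Solving the pair gives M_A = 187.9 kip·ft and M_B = 82.53 kip·ft (hogging).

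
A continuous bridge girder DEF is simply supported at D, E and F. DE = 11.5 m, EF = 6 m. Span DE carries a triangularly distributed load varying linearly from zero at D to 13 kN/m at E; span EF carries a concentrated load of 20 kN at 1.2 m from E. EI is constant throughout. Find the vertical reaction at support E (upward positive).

Take M_E as the redundant. Released structure: two simple spans DE and EF with a hinge at E.
End slopes at the hinge E, treating each span as simply supported:
  span DE: triangular load, peak 13: w₀L³/(45EI) = 439.4/EI
  span EF: point load 20 at a = 1.2: Pab(L + b)/(6LEI) = 34.56/EI
  relative rotation θ_0 = (439.4 + 34.56)/EI = 473.9/EI
A unit hogging moment at E produces rotation L₁/(3EI) + L₂/(3EI) = 5.833/EI.
Compatibility: M_E·(L₁+L₂)/(3EI) = θ_0, giving M_E = 81.24 kN·m (hogging).
Span DE, ΣM about D with M_E applied at E: R_E^{DE}·11.5 = 573.1 + 81.24, so R_E^{DE} = 56.9 kN and R_D = 74.75 − 56.9 = 17.85 kN.
Span EF, ΣM about F: R_E^{EF}·6 = 96 + 81.24, so R_E^{EF} = 29.54 kN and R_F = 20 − 29.54 = -9.541 kN.
R_E = 56.9 + 29.54 = 86.44 kN.

R_E = 86.44 kN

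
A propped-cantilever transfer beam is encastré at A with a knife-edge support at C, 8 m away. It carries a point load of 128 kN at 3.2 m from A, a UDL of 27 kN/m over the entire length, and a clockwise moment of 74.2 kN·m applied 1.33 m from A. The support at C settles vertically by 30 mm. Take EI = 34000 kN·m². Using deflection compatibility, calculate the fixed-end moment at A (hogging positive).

Release the roller at C. Primary structure: cantilever fixed at A.
Deflection at C on the released cantilever, summing each load's contribution:
  point load 128 at a = 3.2: Pa²(3L − a)/(6EI) = 4544/EI
  UDL 27: wL⁴/(8EI) = 13824/EI
  clockwise couple 74.2 at a = 1.33: M₀a(2L − a)/(2EI) = 723.9/EI
  δ_0 = 19092/EI
Tip deflection under a unit load at C: L³/(3EI) = 170.7/EI.
With EI = 34000 kN·m²: δ_0 = 0.56152 m and δ_{CC} = 0.00502 m/kN.
Compatibility — the beam at C must follow the support down by 0.03 m: δ_0 − R_C·δ_{CC} = 0.03, so R_C = (0.56152 − 0.03)/0.00502 = 105.9 kN.
Moment equilibrium about A: M_A = Σ(load moments about A) − R_C·L = 1348 − 105.9×8 = 500.7 kN·m.

M_A = 500.7 kN·m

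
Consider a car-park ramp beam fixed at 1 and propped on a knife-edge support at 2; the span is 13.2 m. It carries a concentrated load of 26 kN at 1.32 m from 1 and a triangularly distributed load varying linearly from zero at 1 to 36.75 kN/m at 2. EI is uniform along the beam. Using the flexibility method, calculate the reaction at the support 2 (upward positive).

R_2 = 133.8 kN

Remove the prop at 2; the released (primary) structure is a cantilever built in at 1.
Deflection at 2 on the released cantilever, summing each load's contribution:
  point load 26 at a = 1.32: Pa²(3L − a)/(6EI) = 289/EI
  triangular load, peak 36.75 at the free end: 11w₀L⁴/(120EI) = 102274/EI
  δ_0 = 102563/EI
Tip deflection under a unit load at 2: L³/(3EI) = 766.7/EI.
The prop prevents deflection at 2: R_2 = δ_0/δ_{22} = 102563/766.7 = 133.8 kN.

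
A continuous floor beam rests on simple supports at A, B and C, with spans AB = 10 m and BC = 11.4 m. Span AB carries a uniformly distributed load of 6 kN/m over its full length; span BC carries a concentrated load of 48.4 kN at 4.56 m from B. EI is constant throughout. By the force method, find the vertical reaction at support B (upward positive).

R_B = 76.21 kN

Take M_B as the redundant. Released structure: two simple spans AB and BC with a hinge at B.
Discontinuity in slope at B on the released structure — sum the simple-span end rotations:
  span AB: UDL 6: wL³/(24EI) = 250/EI
  span BC: point load 48.4 at a = 4.56: Pab(L + b)/(6LEI) = 402.6/EI
  relative rotation θ_0 = (250 + 402.6)/EI = 652.6/EI
A unit hogging moment at B produces rotation L₁/(3EI) + L₂/(3EI) = 7.133/EI.
Slope continuity at B: θ_0 = M_B·7.133/EI, so M_B = 652.6/7.133 = 91.48 kN·m (hogging).
Span AB, ΣM about A with M_B applied at B: R_B^{AB}·10 = 300 + 91.48, so R_B^{AB} = 39.15 kN and R_A = 60 − 39.15 = 20.85 kN.
Span BC, ΣM about C: R_B^{BC}·11.4 = 331.1 + 91.48, so R_B^{BC} = 37.06 kN and R_C = 48.4 − 37.06 = 11.34 kN.
R_B = 39.15 + 37.06 = 76.21 kN.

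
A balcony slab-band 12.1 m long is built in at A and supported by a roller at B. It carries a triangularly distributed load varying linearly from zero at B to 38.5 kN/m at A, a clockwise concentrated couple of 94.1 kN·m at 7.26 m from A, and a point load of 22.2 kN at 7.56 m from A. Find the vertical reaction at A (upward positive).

R_A = 188.4 kN

Remove the prop at B; the released (primary) structure is a cantilever built in at A.
Downward deflection at the released point B due to the loads:
  triangular load, peak 38.5 at the fixed end: w₀L⁴/(30EI) = 27509/EI
  clockwise couple 94.1 at a = 7.26: M₀a(2L − a)/(2EI) = 5786/EI
  point load 22.2 at a = 7.56: Pa²(3L − a)/(6EI) = 6078/EI
  δ_0 = 39373/EI
Flexibility coefficient — unit upward force at B: δ_{BB} = L³/(3EI) = 590.5/EI.
The prop prevents deflection at B: R_B = δ_0/δ_{BB} = 39373/590.5 = 66.68 kN.
Vertical equilibrium: R_A = ΣP − R_B = 255.1 − 66.68 = 188.4 kN.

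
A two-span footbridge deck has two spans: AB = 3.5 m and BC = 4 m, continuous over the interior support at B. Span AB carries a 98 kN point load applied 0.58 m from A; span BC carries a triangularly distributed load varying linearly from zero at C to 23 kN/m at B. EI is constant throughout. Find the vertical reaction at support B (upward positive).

R_B = 60.83 kN

Insert a hinge at B; M_B is the redundant, and each span becomes simply supported.
Rotations at B on the released spans (each span's end-slope, ×1/EI):
  span AB: point load 98 at a = 0.58: Pab(L + a)/(6LEI) = 32.25/EI
  span BC: triangular load, peak 23: w₀L³/(45EI) = 32.71/EI
  relative rotation θ_0 = (32.25 + 32.71)/EI = 64.96/EI
A unit hogging moment at B produces rotation L₁/(3EI) + L₂/(3EI) = 2.5/EI.
Slope continuity at B: θ_0 = M_B·2.5/EI, so M_B = 64.96/2.5 = 25.98 kN·m (hogging).
Span AB, ΣM about A with M_B applied at B: R_B^{AB}·3.5 = 56.84 + 25.98, so R_B^{AB} = 23.66 kN and R_A = 98 − 23.66 = 74.34 kN.
Span BC, ΣM about C: R_B^{BC}·4 = 122.7 + 25.98, so R_B^{BC} = 37.16 kN and R_C = 46 − 37.16 = 8.838 kN.
R_B = 23.66 + 37.16 = 60.83 kN.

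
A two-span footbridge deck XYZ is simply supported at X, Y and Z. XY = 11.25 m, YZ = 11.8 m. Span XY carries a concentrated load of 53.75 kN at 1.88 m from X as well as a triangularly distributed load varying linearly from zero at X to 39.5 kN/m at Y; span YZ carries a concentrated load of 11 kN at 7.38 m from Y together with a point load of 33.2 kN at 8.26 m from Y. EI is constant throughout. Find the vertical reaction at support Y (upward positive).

R_Y = 210.2 kN

Take M_Y as the redundant. Released structure: two simple spans XY and YZ with a hinge at Y.
Rotations at Y on the released spans (each span's end-slope, ×1/EI):
  span XY: point load 53.75 at a = 1.88: Pab(L + a)/(6LEI) = 184.2/EI
  span XY: triangular load, peak 39.5: w₀L³/(45EI) = 1250/EI
  span YZ: point load 11 at a = 7.38: Pab(L + b)/(6LEI) = 82.2/EI
  span YZ: point load 33.2 at a = 8.26: Pab(L + b)/(6LEI) = 210.3/EI
  relative rotation θ_0 = (1434 + 292.5)/EI = 1727/EI
A unit hogging moment at Y produces rotation L₁/(3EI) + L₂/(3EI) = 7.683/EI.
Compatibility: M_Y·(L₁+L₂)/(3EI) = θ_0, giving M_Y = 224.7 kN·m (hogging).
Span XY, ΣM about X with M_Y applied at Y: R_Y^{XY}·11.25 = 1767 + 224.7, so R_Y^{XY} = 177.1 kN and R_X = 275.9 − 177.1 = 98.86 kN.
Span YZ, ΣM about Z: R_Y^{YZ}·11.8 = 166.1 + 224.7, so R_Y^{YZ} = 33.12 kN and R_Z = 44.2 − 33.12 = 11.08 kN.
R_Y = 177.1 + 33.12 = 210.2 kN.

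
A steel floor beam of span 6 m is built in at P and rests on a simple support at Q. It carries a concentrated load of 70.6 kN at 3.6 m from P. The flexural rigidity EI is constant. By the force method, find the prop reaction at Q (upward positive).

Release the roller at Q. Primary structure: cantilever fixed at P.
Free-end deflection of the primary structure under the applied loading (downward +):
  point load 70.6 at a = 3.6: Pa²(3L − a)/(6EI) = 2196/EI
Flexibility coefficient — unit upward force at Q: δ_{QQ} = L³/(3EI) = 72/EI.
The prop prevents deflection at Q: R_Q = δ_0/δ_{QQ} = 2196/72 = 30.5 kN.

R_Q = 30.5 kN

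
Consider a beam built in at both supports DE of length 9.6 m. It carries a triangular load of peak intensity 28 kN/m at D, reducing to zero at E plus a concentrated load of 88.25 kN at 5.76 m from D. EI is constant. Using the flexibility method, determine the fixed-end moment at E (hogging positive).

M_E = 208 kN·m

Release both end moments; the primary structure is a simply-supported span DE with redundants M_D and M_E.
End rotations of the released simple span under the applied load (×1/EI):
  at D: triangular load, peak 28: w₀L³/(45EI) = 550.5/EI
  at E: triangular load, peak 28: 7w₀L³/(360EI) = 481.7/EI
  at D: point load 88.25 at a = 5.76: Pab(L + b)/(6LEI) = 455.5/EI
  at E: point load 88.25 at a = 5.76: Pab(L + a)/(6LEI) = 520.5/EI
  θ_D0 = 1006/EI,  θ_E0 = 1002/EI
Flexibility coefficients: a unit moment at one end gives L/(3EI) there and L/(6EI) at the far end, so f₁₁ = f₂₂ = 3.2/EI and f₁₂ = f₂₁ = 1.6/EI.
Compatibility — zero rotation at each built-in end:
  3.2 M_D + 1.6 M_E = 1006
  1.6 M_D + 3.2 M_E = 1002
Solving the pair gives M_D = 210.4 kN·m and M_E = 208 kN·m (hogging).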